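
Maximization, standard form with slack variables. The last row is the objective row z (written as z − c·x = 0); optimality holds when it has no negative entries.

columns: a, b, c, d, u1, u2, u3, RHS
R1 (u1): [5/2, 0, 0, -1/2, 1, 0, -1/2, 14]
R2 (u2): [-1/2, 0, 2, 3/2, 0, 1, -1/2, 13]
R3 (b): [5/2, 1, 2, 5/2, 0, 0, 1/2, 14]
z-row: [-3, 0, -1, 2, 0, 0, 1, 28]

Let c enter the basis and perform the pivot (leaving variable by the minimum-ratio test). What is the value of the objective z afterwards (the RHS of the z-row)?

Ratio test on column c — row 1: entry 0 ≤ 0; row 2: 13/2 = 13/2; row 3: 14/2 = 7. Minimum is 13/2 at row 2 (u2 leaves); pivot element 2.
Pivot on row 2; the z-row RHS becomes 28 − (-1)·(13/2) = 69/2.

69/2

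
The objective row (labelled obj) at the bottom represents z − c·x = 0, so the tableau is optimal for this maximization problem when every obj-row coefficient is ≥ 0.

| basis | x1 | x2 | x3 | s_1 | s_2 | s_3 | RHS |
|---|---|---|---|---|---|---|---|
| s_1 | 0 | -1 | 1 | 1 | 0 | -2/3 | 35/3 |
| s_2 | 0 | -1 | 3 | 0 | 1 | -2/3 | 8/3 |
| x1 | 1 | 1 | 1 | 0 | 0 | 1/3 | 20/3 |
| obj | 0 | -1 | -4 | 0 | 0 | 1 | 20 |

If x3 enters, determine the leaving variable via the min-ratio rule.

Column x3 entries and ratios — s_1: (35/3)/1 = 35/3; s_2: (8/3)/3 = 8/9; x1: (20/3)/1 = 20/3.
Smallest ratio is 8/9 in the row of s_2, so s_2 leaves.

s_2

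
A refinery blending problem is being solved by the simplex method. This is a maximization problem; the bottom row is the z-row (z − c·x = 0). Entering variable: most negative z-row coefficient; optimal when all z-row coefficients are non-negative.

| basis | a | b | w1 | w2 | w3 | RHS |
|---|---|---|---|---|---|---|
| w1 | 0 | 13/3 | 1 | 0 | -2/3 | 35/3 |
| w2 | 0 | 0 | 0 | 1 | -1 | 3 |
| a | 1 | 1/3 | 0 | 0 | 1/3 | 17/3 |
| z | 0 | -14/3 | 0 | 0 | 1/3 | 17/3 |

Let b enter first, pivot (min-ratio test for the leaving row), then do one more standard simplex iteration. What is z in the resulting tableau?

23

Ratio test on column b — row 1: (35/3)/(13/3) = 35/13; row 2: entry 0 ≤ 0; row 3: (17/3)/(1/3) = 17. Minimum is 35/13 at row 1 (w1 leaves); pivot element 13/3.
Pivot on row 1; the z-row RHS becomes 17/3 − (-14/3)·(35/13) = 237/13.
Next entering variable (most negative z-row entry -5/13): w3.
Ratio test on column w3 — row 1: entry -2/13 ≤ 0; row 2: entry -1 ≤ 0; row 3: (62/13)/(5/13) = 62/5. Minimum is 62/5 at row 3 (a leaves); pivot element 5/13.
After the second pivot the z-row RHS is 237/13 − (-5/13)·(62/5) = 23.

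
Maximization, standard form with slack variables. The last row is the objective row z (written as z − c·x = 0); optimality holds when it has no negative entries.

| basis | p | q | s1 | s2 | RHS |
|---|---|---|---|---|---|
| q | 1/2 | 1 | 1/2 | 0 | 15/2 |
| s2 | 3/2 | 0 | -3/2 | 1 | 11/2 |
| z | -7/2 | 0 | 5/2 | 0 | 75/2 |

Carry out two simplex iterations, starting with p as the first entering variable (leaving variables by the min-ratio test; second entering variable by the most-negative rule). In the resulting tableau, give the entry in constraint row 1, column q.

Ratio test on column p — row 1: (15/2)/(1/2) = 15; row 2: (11/2)/(3/2) = 11/3. Minimum is 11/3 at row 2 (s2 leaves); pivot element 3/2.
Divide row 2 by 3/2; eliminate column p from the other rows.
Second iteration: most negative z-row entry is -1 in column s1, so s1 enters.
Ratio test on column s1 — row 1: (17/3)/1 = 17/3; row 2: entry -1 ≤ 0. Minimum is 17/3 at row 1 (q leaves); pivot element 1.
Divide row 1 by 1; eliminate column s1 from the other rows.
After both pivots, the entry at constraint row 1, column q is 1.

1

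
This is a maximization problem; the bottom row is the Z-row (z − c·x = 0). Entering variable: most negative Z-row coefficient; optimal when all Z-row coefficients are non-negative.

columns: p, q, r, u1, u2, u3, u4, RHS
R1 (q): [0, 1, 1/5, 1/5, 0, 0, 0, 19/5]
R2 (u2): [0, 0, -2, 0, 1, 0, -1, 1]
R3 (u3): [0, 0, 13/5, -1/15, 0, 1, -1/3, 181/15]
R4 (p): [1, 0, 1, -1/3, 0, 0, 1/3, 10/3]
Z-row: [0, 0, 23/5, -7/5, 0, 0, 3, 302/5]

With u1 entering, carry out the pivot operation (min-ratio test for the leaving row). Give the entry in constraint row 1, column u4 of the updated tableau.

0

Ratio test on column u1 — row 1: (19/5)/(1/5) = 19; row 2: entry 0 ≤ 0; row 3: entry -1/15 ≤ 0; row 4: entry -1/3 ≤ 0. Minimum is 19 at row 1 (q leaves); pivot element 1/5.
Divide row 1 by 1/5; eliminate column u1 from the other rows.
In the new row 1, the u4 entry is the old entry divided by the pivot: 0/(1/5) = 0.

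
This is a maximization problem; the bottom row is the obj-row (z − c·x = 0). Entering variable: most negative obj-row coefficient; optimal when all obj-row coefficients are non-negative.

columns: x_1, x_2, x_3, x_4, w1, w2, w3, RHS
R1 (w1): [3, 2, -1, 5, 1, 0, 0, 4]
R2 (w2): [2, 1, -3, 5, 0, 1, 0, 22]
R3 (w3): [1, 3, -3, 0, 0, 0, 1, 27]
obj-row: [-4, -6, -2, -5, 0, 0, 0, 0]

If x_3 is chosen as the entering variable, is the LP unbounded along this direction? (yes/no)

Every constraint-row entry in column x_3 is ≤ 0, so increasing x_3 is unbounded.

yes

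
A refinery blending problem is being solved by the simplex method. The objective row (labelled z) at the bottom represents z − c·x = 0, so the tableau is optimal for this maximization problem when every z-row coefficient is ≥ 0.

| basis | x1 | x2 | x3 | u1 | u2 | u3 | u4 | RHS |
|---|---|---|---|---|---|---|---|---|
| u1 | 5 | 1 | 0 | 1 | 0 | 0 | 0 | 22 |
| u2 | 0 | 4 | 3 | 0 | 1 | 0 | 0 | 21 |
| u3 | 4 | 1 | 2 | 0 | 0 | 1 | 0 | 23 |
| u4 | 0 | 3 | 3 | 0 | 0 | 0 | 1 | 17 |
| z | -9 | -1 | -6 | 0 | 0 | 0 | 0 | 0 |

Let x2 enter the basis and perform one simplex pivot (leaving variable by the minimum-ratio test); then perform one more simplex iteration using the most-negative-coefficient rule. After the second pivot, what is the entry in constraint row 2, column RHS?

Ratio test on column x2 — row 1: 22/1 = 22; row 2: 21/4 = 21/4; row 3: 23/1 = 23; row 4: 17/3 = 17/3. Minimum is 21/4 at row 2 (u2 leaves); pivot element 4.
Divide row 2 by 4; eliminate column x2 from the other rows.
Second iteration: most negative z-row entry is -9 in column x1, so x1 enters.
Ratio test on column x1 — row 1: (67/4)/5 = 67/20; row 2: entry 0 ≤ 0; row 3: (71/4)/4 = 71/16; row 4: entry 0 ≤ 0. Minimum is 67/20 at row 1 (u1 leaves); pivot element 5.
Divide row 1 by 5; eliminate column x1 from the other rows.
After both pivots, the entry at constraint row 2, column RHS is 21/4.

21/4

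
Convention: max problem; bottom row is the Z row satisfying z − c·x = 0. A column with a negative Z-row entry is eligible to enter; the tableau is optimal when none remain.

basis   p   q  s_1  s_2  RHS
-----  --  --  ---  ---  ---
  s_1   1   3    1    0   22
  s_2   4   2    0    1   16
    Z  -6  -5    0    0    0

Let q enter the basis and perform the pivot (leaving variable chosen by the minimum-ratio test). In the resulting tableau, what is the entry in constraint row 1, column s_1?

1/3

Ratio test on column q — row 1: 22/3 = 22/3; row 2: 16/2 = 8. Minimum is 22/3 at row 1 (s_1 leaves); pivot element 3.
Divide row 1 by 3; eliminate column q from the other rows.
In the new row 1, the s_1 entry is the old entry divided by the pivot: 1/3 = 1/3.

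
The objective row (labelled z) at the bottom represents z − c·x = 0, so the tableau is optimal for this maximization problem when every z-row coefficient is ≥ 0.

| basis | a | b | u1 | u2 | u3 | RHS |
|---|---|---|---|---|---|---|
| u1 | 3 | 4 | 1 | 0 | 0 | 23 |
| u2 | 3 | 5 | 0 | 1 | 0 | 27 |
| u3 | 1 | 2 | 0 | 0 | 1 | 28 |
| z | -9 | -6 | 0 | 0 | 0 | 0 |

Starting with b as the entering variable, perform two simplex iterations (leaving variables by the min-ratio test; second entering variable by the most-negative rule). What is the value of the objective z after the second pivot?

45

Ratio test on column b — row 1: 23/4 = 23/4; row 2: 27/5 = 27/5; row 3: 28/2 = 14. Minimum is 27/5 at row 2 (u2 leaves); pivot element 5.
Pivot on row 2; the z-row RHS becomes 0 − (-6)·(27/5) = 162/5.
Next entering variable (most negative z-row entry -27/5): a.
Ratio test on column a — row 1: (7/5)/(3/5) = 7/3; row 2: (27/5)/(3/5) = 9; row 3: entry -1/5 ≤ 0. Minimum is 7/3 at row 1 (u1 leaves); pivot element 3/5.
After the second pivot the z-row RHS is 162/5 − (-27/5)·(7/3) = 45.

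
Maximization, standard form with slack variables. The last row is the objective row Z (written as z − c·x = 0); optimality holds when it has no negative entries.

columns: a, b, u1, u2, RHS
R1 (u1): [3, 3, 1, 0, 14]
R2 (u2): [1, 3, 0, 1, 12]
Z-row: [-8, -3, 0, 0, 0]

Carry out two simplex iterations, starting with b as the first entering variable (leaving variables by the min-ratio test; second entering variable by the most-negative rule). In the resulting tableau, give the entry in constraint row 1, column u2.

-1/2

Ratio test on column b — row 1: 14/3 = 14/3; row 2: 12/3 = 4. Minimum is 4 at row 2 (u2 leaves); pivot element 3.
Divide row 2 by 3; eliminate column b from the other rows.
Second iteration: most negative Z-row entry is -7 in column a, so a enters.
Ratio test on column a — row 1: 2/2 = 1; row 2: 4/(1/3) = 12. Minimum is 1 at row 1 (u1 leaves); pivot element 2.
Divide row 1 by 2; eliminate column a from the other rows.
After both pivots, the entry at constraint row 1, column u2 is -1/2.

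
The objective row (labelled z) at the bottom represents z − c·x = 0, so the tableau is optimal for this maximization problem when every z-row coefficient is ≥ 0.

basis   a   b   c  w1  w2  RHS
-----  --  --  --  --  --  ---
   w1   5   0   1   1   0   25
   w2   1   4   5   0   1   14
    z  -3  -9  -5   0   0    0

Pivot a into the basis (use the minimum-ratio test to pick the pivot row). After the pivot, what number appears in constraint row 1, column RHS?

5

Ratio test on column a — row 1: 25/5 = 5; row 2: 14/1 = 14. Minimum is 5 at row 1 (w1 leaves); pivot element 5.
Divide row 1 by 5; eliminate column a from the other rows.
In the new row 1, the RHS entry is the old entry divided by the pivot: 25/5 = 5.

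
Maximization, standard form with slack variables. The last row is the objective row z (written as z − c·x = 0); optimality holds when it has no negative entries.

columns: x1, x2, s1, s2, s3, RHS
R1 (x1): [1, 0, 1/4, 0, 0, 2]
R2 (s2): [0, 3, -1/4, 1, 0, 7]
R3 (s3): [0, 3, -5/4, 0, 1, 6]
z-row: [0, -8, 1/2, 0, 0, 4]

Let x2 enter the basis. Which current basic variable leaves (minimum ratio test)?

Column x2 entries and ratios — x1: 0 ≤ 0, skip; s2: 7/3 = 7/3; s3: 6/3 = 2.
Smallest ratio is 2 in the row of s3, so s3 leaves.

s3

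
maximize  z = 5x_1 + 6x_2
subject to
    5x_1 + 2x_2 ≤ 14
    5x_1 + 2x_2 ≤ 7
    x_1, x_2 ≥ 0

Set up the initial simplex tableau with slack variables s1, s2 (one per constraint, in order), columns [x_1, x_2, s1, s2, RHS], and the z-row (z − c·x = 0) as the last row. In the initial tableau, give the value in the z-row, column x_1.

-5

The z-row carries the negated objective coefficients: the x_1 entry is -5.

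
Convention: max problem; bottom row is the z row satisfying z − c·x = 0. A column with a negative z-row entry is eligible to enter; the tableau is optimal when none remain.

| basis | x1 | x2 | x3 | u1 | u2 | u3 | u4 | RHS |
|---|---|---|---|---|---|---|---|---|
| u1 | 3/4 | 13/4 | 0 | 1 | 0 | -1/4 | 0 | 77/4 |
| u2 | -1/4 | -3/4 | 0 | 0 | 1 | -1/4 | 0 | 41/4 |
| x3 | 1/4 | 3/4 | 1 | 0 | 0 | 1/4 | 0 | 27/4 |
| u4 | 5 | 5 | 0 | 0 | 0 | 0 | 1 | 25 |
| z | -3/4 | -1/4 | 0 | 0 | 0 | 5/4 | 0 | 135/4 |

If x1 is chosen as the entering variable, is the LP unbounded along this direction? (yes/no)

no

Column x1 has positive entries in row(s) 1, 3, 4, so the ratio test bounds it — not unbounded.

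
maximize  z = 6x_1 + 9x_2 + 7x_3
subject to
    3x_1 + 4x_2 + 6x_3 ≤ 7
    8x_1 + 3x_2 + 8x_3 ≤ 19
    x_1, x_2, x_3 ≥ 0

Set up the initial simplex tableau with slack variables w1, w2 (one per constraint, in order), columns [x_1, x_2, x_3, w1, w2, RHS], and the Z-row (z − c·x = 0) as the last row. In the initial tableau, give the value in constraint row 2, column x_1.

Constraint 2 has coefficient 8 on x_1.

8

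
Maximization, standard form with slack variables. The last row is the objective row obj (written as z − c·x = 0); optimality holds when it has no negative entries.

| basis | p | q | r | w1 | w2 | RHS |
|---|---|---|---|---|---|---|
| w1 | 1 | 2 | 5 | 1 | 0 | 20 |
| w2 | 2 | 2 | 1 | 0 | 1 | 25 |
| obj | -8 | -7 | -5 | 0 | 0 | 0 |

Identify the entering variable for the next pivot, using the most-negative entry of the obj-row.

Negative obj-row entries: p: -8, q: -7, r: -5.
The most negative is -8 in column p, so p enters.

p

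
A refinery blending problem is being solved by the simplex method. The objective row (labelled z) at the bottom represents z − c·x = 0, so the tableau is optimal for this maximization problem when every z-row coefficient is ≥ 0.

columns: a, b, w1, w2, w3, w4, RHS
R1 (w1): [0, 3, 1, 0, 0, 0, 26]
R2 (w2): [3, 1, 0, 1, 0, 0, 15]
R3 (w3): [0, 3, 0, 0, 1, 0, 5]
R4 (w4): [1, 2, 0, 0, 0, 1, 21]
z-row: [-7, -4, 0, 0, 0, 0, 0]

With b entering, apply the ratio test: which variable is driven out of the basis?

Column b entries and ratios — w1: 26/3 = 26/3; w2: 15/1 = 15; w3: 5/3 = 5/3; w4: 21/2 = 21/2.
Smallest ratio is 5/3 in the row of w3, so w3 leaves.

w3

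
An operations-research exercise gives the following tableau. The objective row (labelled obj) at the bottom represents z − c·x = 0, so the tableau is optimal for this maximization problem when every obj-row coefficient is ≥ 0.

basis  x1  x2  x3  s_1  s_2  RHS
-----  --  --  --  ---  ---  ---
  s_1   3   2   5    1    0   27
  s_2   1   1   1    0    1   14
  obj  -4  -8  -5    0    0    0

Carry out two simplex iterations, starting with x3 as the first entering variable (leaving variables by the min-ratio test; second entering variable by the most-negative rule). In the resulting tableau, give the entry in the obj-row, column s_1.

Ratio test on column x3 — row 1: 27/5 = 27/5; row 2: 14/1 = 14. Minimum is 27/5 at row 1 (s_1 leaves); pivot element 5.
Divide row 1 by 5; eliminate column x3 from the other rows.
Second iteration: most negative obj-row entry is -6 in column x2, so x2 enters.
Ratio test on column x2 — row 1: (27/5)/(2/5) = 27/2; row 2: (43/5)/(3/5) = 43/3. Minimum is 27/2 at row 1 (x3 leaves); pivot element 2/5.
Divide row 1 by 2/5; eliminate column x2 from the other rows.
After both pivots, the entry at the obj-row, column s_1 is 4.

4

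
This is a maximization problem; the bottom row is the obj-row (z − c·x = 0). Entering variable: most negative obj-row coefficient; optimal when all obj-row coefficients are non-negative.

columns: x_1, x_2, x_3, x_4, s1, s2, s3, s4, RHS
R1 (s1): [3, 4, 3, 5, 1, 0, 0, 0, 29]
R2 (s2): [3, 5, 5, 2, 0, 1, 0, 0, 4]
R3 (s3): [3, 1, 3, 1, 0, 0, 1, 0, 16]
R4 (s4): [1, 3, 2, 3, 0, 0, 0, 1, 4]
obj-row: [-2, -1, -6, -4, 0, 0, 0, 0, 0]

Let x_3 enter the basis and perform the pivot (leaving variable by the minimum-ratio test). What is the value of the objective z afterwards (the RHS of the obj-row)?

24/5

Ratio test on column x_3 — row 1: 29/3 = 29/3; row 2: 4/5 = 4/5; row 3: 16/3 = 16/3; row 4: 4/2 = 2. Minimum is 4/5 at row 2 (s2 leaves); pivot element 5.
Pivot on row 2; the obj-row RHS becomes 0 − (-6)·(4/5) = 24/5.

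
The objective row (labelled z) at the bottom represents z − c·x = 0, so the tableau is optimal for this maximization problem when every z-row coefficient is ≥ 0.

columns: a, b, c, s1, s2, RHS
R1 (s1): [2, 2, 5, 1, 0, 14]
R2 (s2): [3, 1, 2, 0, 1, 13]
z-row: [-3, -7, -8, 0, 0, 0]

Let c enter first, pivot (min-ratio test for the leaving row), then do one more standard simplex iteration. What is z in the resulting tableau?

Ratio test on column c — row 1: 14/5 = 14/5; row 2: 13/2 = 13/2. Minimum is 14/5 at row 1 (s1 leaves); pivot element 5.
Pivot on row 1; the z-row RHS becomes 0 − (-8)·(14/5) = 112/5.
Next entering variable (most negative z-row entry -19/5): b.
Ratio test on column b — row 1: (14/5)/(2/5) = 7; row 2: (37/5)/(1/5) = 37. Minimum is 7 at row 1 (c leaves); pivot element 2/5.
After the second pivot the z-row RHS is 112/5 − (-19/5)·7 = 49.

49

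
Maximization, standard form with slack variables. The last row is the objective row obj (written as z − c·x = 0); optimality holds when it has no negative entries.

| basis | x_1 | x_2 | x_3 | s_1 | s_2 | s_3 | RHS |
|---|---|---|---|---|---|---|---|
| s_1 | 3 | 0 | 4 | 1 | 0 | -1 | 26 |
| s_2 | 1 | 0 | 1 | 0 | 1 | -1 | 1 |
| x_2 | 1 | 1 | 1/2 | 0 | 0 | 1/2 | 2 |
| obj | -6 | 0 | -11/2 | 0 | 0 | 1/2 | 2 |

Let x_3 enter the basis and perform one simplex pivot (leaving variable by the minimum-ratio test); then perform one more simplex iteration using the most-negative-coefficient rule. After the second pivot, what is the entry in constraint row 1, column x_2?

Ratio test on column x_3 — row 1: 26/4 = 13/2; row 2: 1/1 = 1; row 3: 2/(1/2) = 4. Minimum is 1 at row 2 (s_2 leaves); pivot element 1.
Divide row 2 by 1; eliminate column x_3 from the other rows.
Second iteration: most negative obj-row entry is -5 in column s_3, so s_3 enters.
Ratio test on column s_3 — row 1: 22/3 = 22/3; row 2: entry -1 ≤ 0; row 3: (3/2)/1 = 3/2. Minimum is 3/2 at row 3 (x_2 leaves); pivot element 1.
Divide row 3 by 1; eliminate column s_3 from the other rows.
After both pivots, the entry at constraint row 1, column x_2 is -3.

-3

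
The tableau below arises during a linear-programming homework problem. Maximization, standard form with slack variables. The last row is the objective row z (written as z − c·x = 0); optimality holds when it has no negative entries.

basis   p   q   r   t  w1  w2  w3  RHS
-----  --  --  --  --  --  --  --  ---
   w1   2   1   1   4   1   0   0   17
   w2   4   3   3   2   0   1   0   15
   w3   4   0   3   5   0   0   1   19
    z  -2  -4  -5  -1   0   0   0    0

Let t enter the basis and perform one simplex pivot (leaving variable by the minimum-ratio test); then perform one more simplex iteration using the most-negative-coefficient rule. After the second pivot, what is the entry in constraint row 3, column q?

Ratio test on column t — row 1: 17/4 = 17/4; row 2: 15/2 = 15/2; row 3: 19/5 = 19/5. Minimum is 19/5 at row 3 (w3 leaves); pivot element 5.
Divide row 3 by 5; eliminate column t from the other rows.
Second iteration: most negative z-row entry is -22/5 in column r, so r enters.
Ratio test on column r — row 1: entry -7/5 ≤ 0; row 2: (37/5)/(9/5) = 37/9; row 3: (19/5)/(3/5) = 19/3. Minimum is 37/9 at row 2 (w2 leaves); pivot element 9/5.
Divide row 2 by 9/5; eliminate column r from the other rows.
After both pivots, the entry at constraint row 3, column q is -1.

-1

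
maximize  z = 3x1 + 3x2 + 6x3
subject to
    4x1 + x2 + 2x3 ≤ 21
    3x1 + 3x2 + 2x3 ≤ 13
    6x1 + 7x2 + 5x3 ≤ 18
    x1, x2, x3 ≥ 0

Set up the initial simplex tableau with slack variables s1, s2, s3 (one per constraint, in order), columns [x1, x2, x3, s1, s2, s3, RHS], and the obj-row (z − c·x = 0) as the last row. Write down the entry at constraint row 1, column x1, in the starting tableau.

Constraint 1 has coefficient 4 on x1.

4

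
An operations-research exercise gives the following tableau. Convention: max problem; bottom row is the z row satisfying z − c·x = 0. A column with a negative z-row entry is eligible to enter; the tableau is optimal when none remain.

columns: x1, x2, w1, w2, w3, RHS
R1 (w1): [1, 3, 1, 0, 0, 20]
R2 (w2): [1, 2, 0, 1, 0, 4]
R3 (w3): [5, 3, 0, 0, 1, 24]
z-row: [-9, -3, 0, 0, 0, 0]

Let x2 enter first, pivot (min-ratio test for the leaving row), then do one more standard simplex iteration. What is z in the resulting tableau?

36

Ratio test on column x2 — row 1: 20/3 = 20/3; row 2: 4/2 = 2; row 3: 24/3 = 8. Minimum is 2 at row 2 (w2 leaves); pivot element 2.
Pivot on row 2; the z-row RHS becomes 0 − (-3)·2 = 6.
Next entering variable (most negative z-row entry -15/2): x1.
Ratio test on column x1 — row 1: entry -1/2 ≤ 0; row 2: 2/(1/2) = 4; row 3: 18/(7/2) = 36/7. Minimum is 4 at row 2 (x2 leaves); pivot element 1/2.
After the second pivot the z-row RHS is 6 − (-15/2)·4 = 36.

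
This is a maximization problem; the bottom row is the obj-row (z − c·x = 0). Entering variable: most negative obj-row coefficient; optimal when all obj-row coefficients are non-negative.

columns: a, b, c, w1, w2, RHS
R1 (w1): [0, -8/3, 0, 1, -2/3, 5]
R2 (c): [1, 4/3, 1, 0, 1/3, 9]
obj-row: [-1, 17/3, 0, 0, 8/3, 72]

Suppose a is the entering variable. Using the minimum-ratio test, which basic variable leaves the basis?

c

Column a entries and ratios — w1: 0 ≤ 0, skip; c: 9/1 = 9.
Smallest ratio is 9 in the row of c, so c leaves.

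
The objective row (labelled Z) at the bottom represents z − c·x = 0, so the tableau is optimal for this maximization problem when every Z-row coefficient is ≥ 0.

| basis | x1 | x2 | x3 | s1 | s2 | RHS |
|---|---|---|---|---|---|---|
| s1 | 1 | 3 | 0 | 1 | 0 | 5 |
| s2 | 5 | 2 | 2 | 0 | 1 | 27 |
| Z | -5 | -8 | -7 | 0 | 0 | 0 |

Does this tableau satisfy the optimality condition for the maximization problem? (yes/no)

no

The Z-row has a negative entry -8 in column x2, so it is not optimal.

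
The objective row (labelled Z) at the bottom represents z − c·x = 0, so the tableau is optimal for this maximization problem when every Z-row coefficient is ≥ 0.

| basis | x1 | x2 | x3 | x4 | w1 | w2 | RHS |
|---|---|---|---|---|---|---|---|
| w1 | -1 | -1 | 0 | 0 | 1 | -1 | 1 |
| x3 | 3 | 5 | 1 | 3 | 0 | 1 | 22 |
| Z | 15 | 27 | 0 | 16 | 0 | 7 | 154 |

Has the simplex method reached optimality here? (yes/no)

yes

Every Z-row coefficient is ≥ 0, so the tableau is optimal.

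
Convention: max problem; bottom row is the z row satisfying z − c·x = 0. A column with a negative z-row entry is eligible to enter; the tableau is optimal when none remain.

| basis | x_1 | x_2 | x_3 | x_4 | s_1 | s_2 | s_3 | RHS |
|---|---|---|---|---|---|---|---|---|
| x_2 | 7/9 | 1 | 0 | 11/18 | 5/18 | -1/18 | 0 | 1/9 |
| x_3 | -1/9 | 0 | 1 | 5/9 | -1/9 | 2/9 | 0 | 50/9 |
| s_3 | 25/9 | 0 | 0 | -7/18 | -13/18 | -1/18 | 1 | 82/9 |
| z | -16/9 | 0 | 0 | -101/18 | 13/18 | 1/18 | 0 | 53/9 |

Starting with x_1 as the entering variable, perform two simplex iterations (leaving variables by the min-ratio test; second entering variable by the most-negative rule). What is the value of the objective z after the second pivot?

Ratio test on column x_1 — row 1: (1/9)/(7/9) = 1/7; row 2: entry -1/9 ≤ 0; row 3: (82/9)/(25/9) = 82/25. Minimum is 1/7 at row 1 (x_2 leaves); pivot element 7/9.
Pivot on row 1; the z-row RHS becomes 53/9 − (-16/9)·(1/7) = 43/7.
Next entering variable (most negative z-row entry -59/14): x_4.
Ratio test on column x_4 — row 1: (1/7)/(11/14) = 2/11; row 2: (39/7)/(9/14) = 26/3; row 3: entry -18/7 ≤ 0. Minimum is 2/11 at row 1 (x_1 leaves); pivot element 11/14.
After the second pivot the z-row RHS is 43/7 − (-59/14)·(2/11) = 76/11.

76/11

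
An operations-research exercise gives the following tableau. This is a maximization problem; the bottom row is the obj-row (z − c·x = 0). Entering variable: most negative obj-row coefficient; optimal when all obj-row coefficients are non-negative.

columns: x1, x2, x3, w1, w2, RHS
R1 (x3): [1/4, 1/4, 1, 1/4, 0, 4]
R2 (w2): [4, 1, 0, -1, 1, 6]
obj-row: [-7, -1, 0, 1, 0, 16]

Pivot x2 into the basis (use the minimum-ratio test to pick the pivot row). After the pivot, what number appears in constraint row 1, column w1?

Ratio test on column x2 — row 1: 4/(1/4) = 16; row 2: 6/1 = 6. Minimum is 6 at row 2 (w2 leaves); pivot element 1.
Divide row 2 by 1; eliminate column x2 from the other rows.
Row 1 update in column w1: 1/4 − (1/4)·(-1) = 1/2.

1/2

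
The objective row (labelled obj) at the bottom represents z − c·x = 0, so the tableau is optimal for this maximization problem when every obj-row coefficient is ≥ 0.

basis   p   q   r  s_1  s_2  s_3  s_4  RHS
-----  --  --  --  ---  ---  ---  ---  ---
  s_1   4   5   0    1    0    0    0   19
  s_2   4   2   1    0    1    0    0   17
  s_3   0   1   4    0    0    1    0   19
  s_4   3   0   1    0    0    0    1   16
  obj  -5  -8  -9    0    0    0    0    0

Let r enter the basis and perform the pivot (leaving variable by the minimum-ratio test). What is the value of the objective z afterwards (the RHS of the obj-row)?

171/4

Ratio test on column r — row 1: entry 0 ≤ 0; row 2: 17/1 = 17; row 3: 19/4 = 19/4; row 4: 16/1 = 16. Minimum is 19/4 at row 3 (s_3 leaves); pivot element 4.
Pivot on row 3; the obj-row RHS becomes 0 − (-9)·(19/4) = 171/4.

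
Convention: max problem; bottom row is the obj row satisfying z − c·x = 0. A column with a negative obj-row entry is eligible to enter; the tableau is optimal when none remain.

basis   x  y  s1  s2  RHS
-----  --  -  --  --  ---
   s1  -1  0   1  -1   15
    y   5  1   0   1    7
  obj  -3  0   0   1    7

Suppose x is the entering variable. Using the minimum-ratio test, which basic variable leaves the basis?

Column x entries and ratios — s1: -1 ≤ 0, skip; y: 7/5 = 7/5.
Smallest ratio is 7/5 in the row of y, so y leaves.

y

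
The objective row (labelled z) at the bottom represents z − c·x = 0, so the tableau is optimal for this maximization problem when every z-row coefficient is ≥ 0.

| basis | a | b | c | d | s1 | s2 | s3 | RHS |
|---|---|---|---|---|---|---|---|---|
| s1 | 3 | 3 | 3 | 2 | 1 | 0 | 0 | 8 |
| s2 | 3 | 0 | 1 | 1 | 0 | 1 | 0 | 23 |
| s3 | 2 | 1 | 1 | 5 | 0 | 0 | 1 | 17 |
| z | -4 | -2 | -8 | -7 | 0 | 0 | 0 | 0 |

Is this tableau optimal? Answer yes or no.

no

The z-row has a negative entry -8 in column c, so it is not optimal.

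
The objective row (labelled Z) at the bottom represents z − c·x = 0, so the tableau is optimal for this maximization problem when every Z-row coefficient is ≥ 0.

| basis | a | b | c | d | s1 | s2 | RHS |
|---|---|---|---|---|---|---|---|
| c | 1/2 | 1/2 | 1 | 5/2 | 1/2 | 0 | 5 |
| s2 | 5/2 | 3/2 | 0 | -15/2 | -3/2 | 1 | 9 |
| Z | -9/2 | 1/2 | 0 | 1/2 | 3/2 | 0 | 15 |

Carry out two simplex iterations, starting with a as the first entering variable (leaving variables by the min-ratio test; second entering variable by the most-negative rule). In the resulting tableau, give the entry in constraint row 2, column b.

3/4

Ratio test on column a — row 1: 5/(1/2) = 10; row 2: 9/(5/2) = 18/5. Minimum is 18/5 at row 2 (s2 leaves); pivot element 5/2.
Divide row 2 by 5/2; eliminate column a from the other rows.
Second iteration: most negative Z-row entry is -13 in column d, so d enters.
Ratio test on column d — row 1: (16/5)/4 = 4/5; row 2: entry -3 ≤ 0. Minimum is 4/5 at row 1 (c leaves); pivot element 4.
Divide row 1 by 4; eliminate column d from the other rows.
After both pivots, the entry at constraint row 2, column b is 3/4.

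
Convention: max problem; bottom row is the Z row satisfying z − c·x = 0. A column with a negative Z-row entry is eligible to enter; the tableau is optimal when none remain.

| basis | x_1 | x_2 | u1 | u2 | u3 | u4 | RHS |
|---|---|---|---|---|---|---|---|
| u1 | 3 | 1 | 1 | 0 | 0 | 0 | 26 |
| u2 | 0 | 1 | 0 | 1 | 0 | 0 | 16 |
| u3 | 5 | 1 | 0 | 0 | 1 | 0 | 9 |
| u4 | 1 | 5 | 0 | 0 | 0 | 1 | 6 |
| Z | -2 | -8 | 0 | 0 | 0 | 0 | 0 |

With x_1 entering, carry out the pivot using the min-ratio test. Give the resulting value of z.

18/5

Ratio test on column x_1 — row 1: 26/3 = 26/3; row 2: entry 0 ≤ 0; row 3: 9/5 = 9/5; row 4: 6/1 = 6. Minimum is 9/5 at row 3 (u3 leaves); pivot element 5.
Pivot on row 3; the Z-row RHS becomes 0 − (-2)·(9/5) = 18/5.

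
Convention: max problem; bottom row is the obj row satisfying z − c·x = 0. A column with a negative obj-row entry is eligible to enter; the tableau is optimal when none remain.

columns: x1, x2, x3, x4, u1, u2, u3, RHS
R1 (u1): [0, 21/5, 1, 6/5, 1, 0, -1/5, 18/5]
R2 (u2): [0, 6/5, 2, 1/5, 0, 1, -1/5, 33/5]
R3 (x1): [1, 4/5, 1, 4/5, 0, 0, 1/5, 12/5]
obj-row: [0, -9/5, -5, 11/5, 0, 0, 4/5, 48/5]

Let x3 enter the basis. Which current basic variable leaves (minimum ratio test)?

Column x3 entries and ratios — u1: (18/5)/1 = 18/5; u2: (33/5)/2 = 33/10; x1: (12/5)/1 = 12/5.
Smallest ratio is 12/5 in the row of x1, so x1 leaves.

x1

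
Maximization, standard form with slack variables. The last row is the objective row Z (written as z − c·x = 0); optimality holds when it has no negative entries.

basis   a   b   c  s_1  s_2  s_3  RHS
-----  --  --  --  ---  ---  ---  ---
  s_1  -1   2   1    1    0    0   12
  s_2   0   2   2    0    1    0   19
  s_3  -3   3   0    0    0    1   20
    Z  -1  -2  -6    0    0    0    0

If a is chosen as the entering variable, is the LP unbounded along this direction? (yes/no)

yes

Every constraint-row entry in column a is ≤ 0, so increasing a is unbounded.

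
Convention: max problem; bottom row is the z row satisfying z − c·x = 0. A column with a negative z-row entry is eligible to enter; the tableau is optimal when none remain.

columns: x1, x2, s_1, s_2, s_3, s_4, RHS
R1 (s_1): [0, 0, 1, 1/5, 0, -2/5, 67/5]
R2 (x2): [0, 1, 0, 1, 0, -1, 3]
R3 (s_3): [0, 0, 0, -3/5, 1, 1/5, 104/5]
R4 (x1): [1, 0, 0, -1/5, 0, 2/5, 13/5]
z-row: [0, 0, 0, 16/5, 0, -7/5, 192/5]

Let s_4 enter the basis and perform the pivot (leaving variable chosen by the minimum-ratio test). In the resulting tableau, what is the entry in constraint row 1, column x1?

Ratio test on column s_4 — row 1: entry -2/5 ≤ 0; row 2: entry -1 ≤ 0; row 3: (104/5)/(1/5) = 104; row 4: (13/5)/(2/5) = 13/2. Minimum is 13/2 at row 4 (x1 leaves); pivot element 2/5.
Divide row 4 by 2/5; eliminate column s_4 from the other rows.
Row 1 update in column x1: 0 − (-2/5)·(5/2) = 1.

1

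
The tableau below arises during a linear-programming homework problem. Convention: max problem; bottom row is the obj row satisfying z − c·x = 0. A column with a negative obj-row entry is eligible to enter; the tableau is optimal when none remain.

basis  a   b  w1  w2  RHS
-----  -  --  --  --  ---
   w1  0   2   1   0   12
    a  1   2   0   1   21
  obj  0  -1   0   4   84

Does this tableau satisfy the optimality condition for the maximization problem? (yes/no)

The obj-row has a negative entry -1 in column b, so it is not optimal.

no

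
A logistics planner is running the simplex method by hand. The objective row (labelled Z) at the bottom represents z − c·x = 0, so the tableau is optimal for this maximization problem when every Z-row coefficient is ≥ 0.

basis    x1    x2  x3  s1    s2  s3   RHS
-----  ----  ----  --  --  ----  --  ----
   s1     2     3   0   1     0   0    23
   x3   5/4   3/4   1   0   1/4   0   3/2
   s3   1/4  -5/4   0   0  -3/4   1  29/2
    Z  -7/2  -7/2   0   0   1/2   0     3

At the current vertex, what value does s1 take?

23

s1 is basic (row 1); its value is the RHS of that row, 23.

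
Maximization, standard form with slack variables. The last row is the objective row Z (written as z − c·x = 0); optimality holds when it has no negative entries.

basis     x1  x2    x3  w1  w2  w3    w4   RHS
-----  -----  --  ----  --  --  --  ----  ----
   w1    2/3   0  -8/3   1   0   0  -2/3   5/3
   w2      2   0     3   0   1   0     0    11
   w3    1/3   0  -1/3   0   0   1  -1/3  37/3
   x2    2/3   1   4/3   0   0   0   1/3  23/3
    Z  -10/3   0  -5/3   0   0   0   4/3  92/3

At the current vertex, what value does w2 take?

11

w2 is basic (row 2); its value is the RHS of that row, 11.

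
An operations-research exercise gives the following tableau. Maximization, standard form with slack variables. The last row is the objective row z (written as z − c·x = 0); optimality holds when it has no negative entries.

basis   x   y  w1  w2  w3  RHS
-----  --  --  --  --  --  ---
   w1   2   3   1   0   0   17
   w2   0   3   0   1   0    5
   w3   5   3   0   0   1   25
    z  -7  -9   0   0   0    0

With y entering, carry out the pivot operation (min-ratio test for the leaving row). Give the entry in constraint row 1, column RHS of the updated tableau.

12

Ratio test on column y — row 1: 17/3 = 17/3; row 2: 5/3 = 5/3; row 3: 25/3 = 25/3. Minimum is 5/3 at row 2 (w2 leaves); pivot element 3.
Divide row 2 by 3; eliminate column y from the other rows.
Row 1 update in column RHS: 17 − 3·(5/3) = 12.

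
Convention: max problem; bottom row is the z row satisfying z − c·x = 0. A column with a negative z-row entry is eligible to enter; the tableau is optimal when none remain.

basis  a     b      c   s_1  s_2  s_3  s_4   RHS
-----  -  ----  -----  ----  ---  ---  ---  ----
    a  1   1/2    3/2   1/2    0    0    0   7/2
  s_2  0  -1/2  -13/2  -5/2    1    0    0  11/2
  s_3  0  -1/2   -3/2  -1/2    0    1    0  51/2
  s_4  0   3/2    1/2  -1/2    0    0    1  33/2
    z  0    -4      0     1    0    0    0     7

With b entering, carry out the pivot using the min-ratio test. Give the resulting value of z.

Ratio test on column b — row 1: (7/2)/(1/2) = 7; row 2: entry -1/2 ≤ 0; row 3: entry -1/2 ≤ 0; row 4: (33/2)/(3/2) = 11. Minimum is 7 at row 1 (a leaves); pivot element 1/2.
Pivot on row 1; the z-row RHS becomes 7 − (-4)·7 = 35.

35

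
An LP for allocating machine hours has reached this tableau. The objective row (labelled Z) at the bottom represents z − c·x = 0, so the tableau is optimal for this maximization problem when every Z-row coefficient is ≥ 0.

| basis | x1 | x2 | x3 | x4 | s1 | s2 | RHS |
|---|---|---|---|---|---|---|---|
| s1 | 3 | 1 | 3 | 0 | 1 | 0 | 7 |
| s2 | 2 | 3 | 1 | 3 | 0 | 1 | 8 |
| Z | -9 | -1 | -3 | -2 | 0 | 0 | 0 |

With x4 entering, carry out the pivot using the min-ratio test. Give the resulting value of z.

Ratio test on column x4 — row 1: entry 0 ≤ 0; row 2: 8/3 = 8/3. Minimum is 8/3 at row 2 (s2 leaves); pivot element 3.
Pivot on row 2; the Z-row RHS becomes 0 − (-2)·(8/3) = 16/3.

16/3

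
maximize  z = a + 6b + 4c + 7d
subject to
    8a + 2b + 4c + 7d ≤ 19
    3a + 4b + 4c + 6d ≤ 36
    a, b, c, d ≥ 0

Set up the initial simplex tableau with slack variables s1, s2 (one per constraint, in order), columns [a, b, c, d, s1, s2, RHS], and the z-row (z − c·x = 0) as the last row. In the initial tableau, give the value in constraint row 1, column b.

2

Constraint 1 has coefficient 2 on b.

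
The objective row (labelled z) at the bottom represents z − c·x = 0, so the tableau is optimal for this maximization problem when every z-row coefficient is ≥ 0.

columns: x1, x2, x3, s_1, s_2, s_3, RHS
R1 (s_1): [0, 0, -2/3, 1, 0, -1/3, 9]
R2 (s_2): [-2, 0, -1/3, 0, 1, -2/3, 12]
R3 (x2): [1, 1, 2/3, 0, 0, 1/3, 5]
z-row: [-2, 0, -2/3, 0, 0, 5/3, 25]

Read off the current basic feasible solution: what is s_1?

s_1 is basic (row 1); its value is the RHS of that row, 9.

9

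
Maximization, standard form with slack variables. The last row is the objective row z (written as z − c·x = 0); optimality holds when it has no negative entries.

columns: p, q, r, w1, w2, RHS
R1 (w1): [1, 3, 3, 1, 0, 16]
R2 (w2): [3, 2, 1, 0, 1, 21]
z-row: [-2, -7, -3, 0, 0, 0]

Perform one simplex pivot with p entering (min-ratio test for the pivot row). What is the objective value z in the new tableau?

Ratio test on column p — row 1: 16/1 = 16; row 2: 21/3 = 7. Minimum is 7 at row 2 (w2 leaves); pivot element 3.
Pivot on row 2; the z-row RHS becomes 0 − (-2)·7 = 14.

14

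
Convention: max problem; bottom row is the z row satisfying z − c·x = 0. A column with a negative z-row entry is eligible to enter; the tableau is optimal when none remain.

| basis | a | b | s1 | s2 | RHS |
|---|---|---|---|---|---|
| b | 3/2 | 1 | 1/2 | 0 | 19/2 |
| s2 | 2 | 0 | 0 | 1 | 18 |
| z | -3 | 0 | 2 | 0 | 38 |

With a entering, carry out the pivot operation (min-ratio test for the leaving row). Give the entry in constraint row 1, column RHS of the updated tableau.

19/3

Ratio test on column a — row 1: (19/2)/(3/2) = 19/3; row 2: 18/2 = 9. Minimum is 19/3 at row 1 (b leaves); pivot element 3/2.
Divide row 1 by 3/2; eliminate column a from the other rows.
In the new row 1, the RHS entry is the old entry divided by the pivot: (19/2)/(3/2) = 19/3.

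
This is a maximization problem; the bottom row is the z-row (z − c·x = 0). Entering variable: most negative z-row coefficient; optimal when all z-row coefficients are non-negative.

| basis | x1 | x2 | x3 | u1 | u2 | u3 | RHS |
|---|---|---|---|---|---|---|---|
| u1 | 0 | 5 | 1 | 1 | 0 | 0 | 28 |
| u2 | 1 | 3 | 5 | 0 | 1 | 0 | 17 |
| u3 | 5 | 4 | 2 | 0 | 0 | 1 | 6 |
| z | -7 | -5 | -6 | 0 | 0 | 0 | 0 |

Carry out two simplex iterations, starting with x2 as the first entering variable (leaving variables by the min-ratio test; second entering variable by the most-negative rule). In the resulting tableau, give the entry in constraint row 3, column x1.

5/2

Ratio test on column x2 — row 1: 28/5 = 28/5; row 2: 17/3 = 17/3; row 3: 6/4 = 3/2. Minimum is 3/2 at row 3 (u3 leaves); pivot element 4.
Divide row 3 by 4; eliminate column x2 from the other rows.
Second iteration: most negative z-row entry is -7/2 in column x3, so x3 enters.
Ratio test on column x3 — row 1: entry -3/2 ≤ 0; row 2: (25/2)/(7/2) = 25/7; row 3: (3/2)/(1/2) = 3. Minimum is 3 at row 3 (x2 leaves); pivot element 1/2.
Divide row 3 by 1/2; eliminate column x3 from the other rows.
After both pivots, the entry at constraint row 3, column x1 is 5/2.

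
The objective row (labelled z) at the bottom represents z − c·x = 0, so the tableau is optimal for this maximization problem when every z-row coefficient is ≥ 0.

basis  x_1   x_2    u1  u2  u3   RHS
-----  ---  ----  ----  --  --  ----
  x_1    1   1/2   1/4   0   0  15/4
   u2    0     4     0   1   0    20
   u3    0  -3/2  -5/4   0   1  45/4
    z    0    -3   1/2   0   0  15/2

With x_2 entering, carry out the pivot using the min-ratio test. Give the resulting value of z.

Ratio test on column x_2 — row 1: (15/4)/(1/2) = 15/2; row 2: 20/4 = 5; row 3: entry -3/2 ≤ 0. Minimum is 5 at row 2 (u2 leaves); pivot element 4.
Pivot on row 2; the z-row RHS becomes 15/2 − (-3)·5 = 45/2.

45/2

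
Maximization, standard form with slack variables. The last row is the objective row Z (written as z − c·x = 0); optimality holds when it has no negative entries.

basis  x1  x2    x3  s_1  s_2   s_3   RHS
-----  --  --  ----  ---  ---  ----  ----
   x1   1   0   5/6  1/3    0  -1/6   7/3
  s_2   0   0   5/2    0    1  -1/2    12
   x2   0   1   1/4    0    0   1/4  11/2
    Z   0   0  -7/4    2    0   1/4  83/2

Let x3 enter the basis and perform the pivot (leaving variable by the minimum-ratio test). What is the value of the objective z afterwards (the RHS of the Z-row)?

Ratio test on column x3 — row 1: (7/3)/(5/6) = 14/5; row 2: 12/(5/2) = 24/5; row 3: (11/2)/(1/4) = 22. Minimum is 14/5 at row 1 (x1 leaves); pivot element 5/6.
Pivot on row 1; the Z-row RHS becomes 83/2 − (-7/4)·(14/5) = 232/5.

232/5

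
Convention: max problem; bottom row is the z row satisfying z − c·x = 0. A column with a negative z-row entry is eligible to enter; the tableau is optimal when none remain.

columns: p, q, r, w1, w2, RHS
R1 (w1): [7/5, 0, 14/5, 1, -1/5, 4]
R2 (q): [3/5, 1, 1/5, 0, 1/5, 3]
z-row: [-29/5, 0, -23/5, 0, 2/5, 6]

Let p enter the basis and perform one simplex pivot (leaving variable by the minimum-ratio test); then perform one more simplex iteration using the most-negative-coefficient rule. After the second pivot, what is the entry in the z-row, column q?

Ratio test on column p — row 1: 4/(7/5) = 20/7; row 2: 3/(3/5) = 5. Minimum is 20/7 at row 1 (w1 leaves); pivot element 7/5.
Divide row 1 by 7/5; eliminate column p from the other rows.
Second iteration: most negative z-row entry is -3/7 in column w2, so w2 enters.
Ratio test on column w2 — row 1: entry -1/7 ≤ 0; row 2: (9/7)/(2/7) = 9/2. Minimum is 9/2 at row 2 (q leaves); pivot element 2/7.
Divide row 2 by 2/7; eliminate column w2 from the other rows.
After both pivots, the entry at the z-row, column q is 3/2.

3/2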